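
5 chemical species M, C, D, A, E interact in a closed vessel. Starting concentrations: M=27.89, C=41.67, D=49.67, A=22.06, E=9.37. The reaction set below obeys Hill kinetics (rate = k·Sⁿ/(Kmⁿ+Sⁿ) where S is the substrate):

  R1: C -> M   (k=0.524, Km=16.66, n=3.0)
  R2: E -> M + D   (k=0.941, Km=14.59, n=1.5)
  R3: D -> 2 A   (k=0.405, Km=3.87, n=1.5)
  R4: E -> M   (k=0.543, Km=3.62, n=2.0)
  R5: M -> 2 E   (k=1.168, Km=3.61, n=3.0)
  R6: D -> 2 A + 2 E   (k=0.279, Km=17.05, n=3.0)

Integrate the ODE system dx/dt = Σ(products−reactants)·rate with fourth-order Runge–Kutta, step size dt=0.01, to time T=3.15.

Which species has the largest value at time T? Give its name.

RK4 with dt=0.01: 315 steps to T=3.15. Trajectory (selected grid times):
t=0.00: M=27.89 C=41.67 D=49.67 A=22.06 E=9.37
t=0.35: M=27.94 C=41.50 D=49.55 A=22.53 E=10.09
t=0.70: M=28.00 C=41.33 D=49.45 A=22.99 E=10.80
t=1.05: M=28.06 C=41.15 D=49.34 A=23.46 E=11.50
t=1.40: M=28.14 C=40.98 D=49.25 A=23.92 E=12.19
t=1.75: M=28.23 C=40.81 D=49.16 A=24.39 E=12.87
t=2.10: M=28.32 C=40.64 D=49.08 A=24.85 E=13.55
t=2.45: M=28.42 C=40.47 D=49.01 A=25.31 E=14.21
t=2.80: M=28.53 C=40.30 D=48.94 A=25.78 E=14.87
t=3.15: M=28.64 C=40.12 D=48.88 A=26.24 E=15.53
At T=3.15: M=28.64 C=40.12 D=48.88 A=26.24 E=15.53; the largest is D.

Dominant species at T: D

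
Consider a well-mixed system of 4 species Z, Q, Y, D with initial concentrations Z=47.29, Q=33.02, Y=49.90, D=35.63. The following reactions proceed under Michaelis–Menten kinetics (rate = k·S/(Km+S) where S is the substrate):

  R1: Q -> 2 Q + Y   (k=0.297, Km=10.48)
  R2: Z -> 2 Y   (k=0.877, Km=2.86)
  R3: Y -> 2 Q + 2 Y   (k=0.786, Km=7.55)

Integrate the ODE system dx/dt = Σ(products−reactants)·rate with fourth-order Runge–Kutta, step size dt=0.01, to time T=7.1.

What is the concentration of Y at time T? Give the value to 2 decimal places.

RK4 with dt=0.01: 710 steps to T=7.1. Trajectory (selected grid times):
t=0.00: Z=47.29 Q=33.02 Y=49.90 D=35.63
t=0.79: Z=46.64 Q=34.28 Y=51.93 D=35.63
t=1.58: Z=45.98 Q=35.55 Y=53.95 D=35.63
t=2.37: Z=45.33 Q=36.82 Y=55.99 D=35.63
t=3.16: Z=44.68 Q=38.10 Y=58.02 D=35.63
t=3.94: Z=44.04 Q=39.37 Y=60.03 D=35.63
t=4.73: Z=43.39 Q=40.66 Y=62.07 D=35.63
t=5.52: Z=42.74 Q=41.96 Y=64.11 D=35.63
t=6.31: Z=42.09 Q=43.26 Y=66.16 D=35.63
t=7.10: Z=41.44 Q=44.57 Y=68.20 D=35.63
Read off Y at T=7.1: 68.20

Y at T = 68.20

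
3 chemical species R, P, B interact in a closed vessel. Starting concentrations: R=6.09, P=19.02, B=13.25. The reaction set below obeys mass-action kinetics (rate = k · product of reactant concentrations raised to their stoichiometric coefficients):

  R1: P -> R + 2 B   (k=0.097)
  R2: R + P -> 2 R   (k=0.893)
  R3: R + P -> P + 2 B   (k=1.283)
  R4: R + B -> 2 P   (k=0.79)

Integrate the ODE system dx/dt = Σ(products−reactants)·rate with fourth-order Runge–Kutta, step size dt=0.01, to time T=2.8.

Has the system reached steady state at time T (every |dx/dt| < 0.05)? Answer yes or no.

RK4 with dt=0.01: 280 steps to T=2.8. Trajectory (selected grid times):
t=0.00: R=6.09 P=19.02 B=13.25
t=0.31: R=0.08 P=21.80 B=25.35
t=0.62: R=0.07 P=21.65 B=27.44
t=0.93: R=0.07 P=21.54 B=29.44
t=1.24: R=0.06 P=21.47 B=31.36
t=1.56: R=0.06 P=21.44 B=33.27
t=1.87: R=0.06 P=21.43 B=35.07
t=2.18: R=0.06 P=21.45 B=36.83
t=2.49: R=0.05 P=21.49 B=38.55
t=2.80: R=0.05 P=21.55 B=40.24
Rates at T: R1=2.0901, R2=1.0031, R3=1.4411, R4=1.6572
dx/dt at T (Σ net stoichiometry × rate): R=-0.0052, P=+0.2212, B=+5.4052
Largest |dx/dt| is |+5.4052| (B) ≥ 0.05 → not steady.

Steady state at T: no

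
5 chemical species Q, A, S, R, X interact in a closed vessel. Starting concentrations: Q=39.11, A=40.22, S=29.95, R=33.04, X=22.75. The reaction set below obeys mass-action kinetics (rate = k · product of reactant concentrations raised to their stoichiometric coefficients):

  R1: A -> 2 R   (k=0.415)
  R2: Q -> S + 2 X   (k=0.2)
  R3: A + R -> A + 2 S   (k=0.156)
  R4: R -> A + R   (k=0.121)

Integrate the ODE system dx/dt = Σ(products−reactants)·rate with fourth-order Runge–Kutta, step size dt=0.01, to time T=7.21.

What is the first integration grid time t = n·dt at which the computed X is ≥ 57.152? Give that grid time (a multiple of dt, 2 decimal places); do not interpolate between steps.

Threshold first reached at t = 2.90

RK4 with dt=0.01: 721 steps to T=7.21. Trajectory (selected grid times):
t=0.00: Q=39.11 A=40.22 S=29.95 R=33.04 X=22.75
t=0.80: Q=33.33 A=29.73 S=136.73 R=5.68 X=34.32
t=1.60: Q=28.40 A=21.77 S=176.25 R=5.34 X=44.17
t=2.40: Q=24.20 A=16.06 S=205.39 R=5.32 X=52.57
t=2.89: Q=21.94 A=13.39 S=219.59 R=5.32 X=57.09
t=2.90: Q=21.90 A=13.34 S=219.86 R=5.32 X=57.17
t=3.20: Q=20.62 A=11.96 S=227.43 R=5.32 X=59.73
t=4.01: Q=17.54 A=8.99 S=244.48 R=5.32 X=65.89
t=4.81: Q=14.95 A=6.89 S=257.54 R=5.32 X=71.08
t=5.61: Q=12.74 A=5.38 S=267.84 R=5.32 X=75.50
t=6.41: Q=10.85 A=4.30 S=276.12 R=5.32 X=79.27
t=7.21: Q=9.25 A=3.52 S=282.88 R=5.32 X=82.47
X(2.89)=57.087 < 57.152 but X(2.90)=57.175 ≥ 57.152, so the first grid time is t=2.90.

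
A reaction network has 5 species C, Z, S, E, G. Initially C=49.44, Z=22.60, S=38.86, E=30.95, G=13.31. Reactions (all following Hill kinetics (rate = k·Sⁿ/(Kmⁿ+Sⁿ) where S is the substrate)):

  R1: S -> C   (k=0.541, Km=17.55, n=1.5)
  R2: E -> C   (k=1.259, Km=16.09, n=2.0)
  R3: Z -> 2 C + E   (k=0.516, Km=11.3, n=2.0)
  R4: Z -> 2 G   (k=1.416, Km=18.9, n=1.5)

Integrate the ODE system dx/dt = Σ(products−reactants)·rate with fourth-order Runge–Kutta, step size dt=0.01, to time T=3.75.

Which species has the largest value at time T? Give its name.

Dominant species at T: C

RK4 with dt=0.01: 375 steps to T=3.75. Trajectory (selected grid times):
t=0.00: C=49.44 Z=22.60 S=38.86 E=30.95 G=13.31
t=0.42: C=50.37 Z=22.09 S=38.69 E=30.71 G=13.98
t=0.83: C=51.28 Z=21.60 S=38.52 E=30.47 G=14.62
t=1.25: C=52.21 Z=21.11 S=38.34 E=30.23 G=15.27
t=1.67: C=53.13 Z=20.62 S=38.17 E=29.98 G=15.91
t=2.08: C=54.02 Z=20.15 S=38.00 E=29.74 G=16.52
t=2.50: C=54.93 Z=19.68 S=37.83 E=29.50 G=17.14
t=2.92: C=55.83 Z=19.22 S=37.65 E=29.26 G=17.75
t=3.33: C=56.71 Z=18.77 S=37.49 E=29.02 G=18.33
t=3.75: C=57.60 Z=18.32 S=37.31 E=28.77 G=18.92
At T=3.75: C=57.60 Z=18.32 S=37.31 E=28.77 G=18.92; the largest is C.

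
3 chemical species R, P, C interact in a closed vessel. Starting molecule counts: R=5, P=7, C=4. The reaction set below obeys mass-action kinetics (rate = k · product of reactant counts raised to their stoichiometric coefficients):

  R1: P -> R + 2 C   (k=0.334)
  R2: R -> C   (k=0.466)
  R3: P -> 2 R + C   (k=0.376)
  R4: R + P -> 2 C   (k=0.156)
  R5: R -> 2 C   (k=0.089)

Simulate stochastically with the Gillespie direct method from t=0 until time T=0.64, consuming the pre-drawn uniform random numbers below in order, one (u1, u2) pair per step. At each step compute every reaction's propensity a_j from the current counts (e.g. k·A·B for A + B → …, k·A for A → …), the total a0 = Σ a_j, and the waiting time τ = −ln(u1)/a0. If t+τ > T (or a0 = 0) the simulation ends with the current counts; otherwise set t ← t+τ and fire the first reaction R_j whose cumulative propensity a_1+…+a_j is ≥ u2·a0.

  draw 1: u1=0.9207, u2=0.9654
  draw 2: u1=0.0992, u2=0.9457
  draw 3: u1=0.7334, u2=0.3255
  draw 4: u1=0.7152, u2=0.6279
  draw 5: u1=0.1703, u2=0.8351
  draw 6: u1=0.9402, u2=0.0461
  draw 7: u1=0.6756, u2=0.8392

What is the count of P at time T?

P at T = 2

t=0.000: R=5 P=7 C=4
Draw 1: a1=2.338, a2=2.330, a3=2.632, a4=5.460, a5=0.445, a0=13.205; τ=−ln(0.9207)/13.205=0.006 → t=0.006; u2·a0=0.9654·13.205=12.748; a1+…+a3=7.300 < 12.748 ≤ a1+…+a4=12.760 → R4 fires; R=4 P=6 C=6
Draw 2: a1=2.004, a2=1.864, a3=2.256, a4=3.744, a5=0.356, a0=10.224; τ=−ln(0.0992)/10.224=0.226 → t=0.232; u2·a0=0.9457·10.224=9.669; a1+…+a3=6.124 < 9.669 ≤ a1+…+a4=9.868 → R4 fires; R=3 P=5 C=8
Draw 3: a1=1.670, a2=1.398, a3=1.880, a4=2.340, a5=0.267, a0=7.555; τ=−ln(0.7334)/7.555=0.041 → t=0.273; u2·a0=0.3255·7.555=2.459; a1=1.670 < 2.459 ≤ a1+a2=3.068 → R2 fires; R=2 P=5 C=9
Draw 4: a1=1.670, a2=0.932, a3=1.880, a4=1.560, a5=0.178, a0=6.220; τ=−ln(0.7152)/6.220=0.054 → t=0.327; u2·a0=0.6279·6.220=3.906; a1+a2=2.602 < 3.906 ≤ a1+…+a3=4.482 → R3 fires; R=4 P=4 C=10
Draw 5: a1=1.336, a2=1.864, a3=1.504, a4=2.496, a5=0.356, a0=7.556; τ=−ln(0.1703)/7.556=0.234 → t=0.561; u2·a0=0.8351·7.556=6.310; a1+…+a3=4.704 < 6.310 ≤ a1+…+a4=7.200 → R4 fires; R=3 P=3 C=12
Draw 6: a1=1.002, a2=1.398, a3=1.128, a4=1.404, a5=0.267, a0=5.199; τ=−ln(0.9402)/5.199=0.012 → t=0.573; u2·a0=0.0461·5.199=0.240 ≤ a1=1.002 → R1 fires; R=4 P=2 C=14
Draw 7: a1=0.668, a2=1.864, a3=0.752, a4=1.248, a5=0.356, a0=4.888; τ=−ln(0.6756)/4.888=0.080 → t=0.654 > T=0.64: stop.
Read off P at T=0.64: 2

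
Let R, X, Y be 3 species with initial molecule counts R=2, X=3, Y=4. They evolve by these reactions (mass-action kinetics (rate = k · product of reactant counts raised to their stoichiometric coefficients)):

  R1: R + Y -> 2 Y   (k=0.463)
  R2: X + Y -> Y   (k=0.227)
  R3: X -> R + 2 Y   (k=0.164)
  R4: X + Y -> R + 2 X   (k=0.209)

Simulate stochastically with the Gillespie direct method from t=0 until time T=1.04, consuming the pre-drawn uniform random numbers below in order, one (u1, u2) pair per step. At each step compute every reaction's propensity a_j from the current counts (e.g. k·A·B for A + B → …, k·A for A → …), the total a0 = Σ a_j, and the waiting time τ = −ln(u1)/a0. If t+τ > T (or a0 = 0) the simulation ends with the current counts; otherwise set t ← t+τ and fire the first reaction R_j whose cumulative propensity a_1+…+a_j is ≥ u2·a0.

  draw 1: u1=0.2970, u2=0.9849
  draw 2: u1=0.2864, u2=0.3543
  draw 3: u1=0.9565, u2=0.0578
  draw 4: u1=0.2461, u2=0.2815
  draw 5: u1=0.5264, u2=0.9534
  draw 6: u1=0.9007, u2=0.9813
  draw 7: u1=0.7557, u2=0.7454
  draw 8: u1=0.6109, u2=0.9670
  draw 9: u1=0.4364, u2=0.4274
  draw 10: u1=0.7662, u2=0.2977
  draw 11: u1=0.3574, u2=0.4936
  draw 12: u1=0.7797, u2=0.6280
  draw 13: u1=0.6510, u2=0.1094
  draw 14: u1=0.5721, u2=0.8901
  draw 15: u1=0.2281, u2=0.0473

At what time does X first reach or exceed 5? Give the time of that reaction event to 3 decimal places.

t=0.000: R=2 X=3 Y=4
Draw 1: a1=3.704, a2=2.724, a3=0.492, a4=2.508, a0=9.428; τ=−ln(0.2970)/9.428=0.129 → t=0.129; u2·a0=0.9849·9.428=9.286; a1+…+a3=6.920 < 9.286 ≤ a1+…+a4=9.428 → R4 fires; R=3 X=4 Y=3
Draw 2: a1=4.167, a2=2.724, a3=0.656, a4=2.508, a0=10.055; τ=−ln(0.2864)/10.055=0.124 → t=0.253; u2·a0=0.3543·10.055=3.562 ≤ a1=4.167 → R1 fires; R=2 X=4 Y=4
Draw 3: a1=3.704, a2=3.632, a3=0.656, a4=3.344, a0=11.336; τ=−ln(0.9565)/11.336=0.004 → t=0.257; u2·a0=0.0578·11.336=0.655 ≤ a1=3.704 → R1 fires; R=1 X=4 Y=5
Draw 4: a1=2.315, a2=4.540, a3=0.656, a4=4.180, a0=11.691; τ=−ln(0.2461)/11.691=0.120 → t=0.377; u2·a0=0.2815·11.691=3.291; a1=2.315 < 3.291 ≤ a1+a2=6.855 → R2 fires; R=1 X=3 Y=5
Draw 5: a1=2.315, a2=3.405, a3=0.492, a4=3.135, a0=9.347; τ=−ln(0.5264)/9.347=0.069 → t=0.446; u2·a0=0.9534·9.347=8.911; a1+…+a3=6.212 < 8.911 ≤ a1+…+a4=9.347 → R4 fires; R=2 X=4 Y=4
Draw 6: a1=3.704, a2=3.632, a3=0.656, a4=3.344, a0=11.336; τ=−ln(0.9007)/11.336=0.009 → t=0.455; u2·a0=0.9813·11.336=11.124; a1+…+a3=7.992 < 11.124 ≤ a1+…+a4=11.336 → R4 fires; R=3 X=5 Y=3
Draw 7: a1=4.167, a2=3.405, a3=0.820, a4=3.135, a0=11.527; τ=−ln(0.7557)/11.527=0.024 → t=0.479; u2·a0=0.7454·11.527=8.592; a1+…+a3=8.392 < 8.592 ≤ a1+…+a4=11.527 → R4 fires; R=4 X=6 Y=2
Draw 8: a1=3.704, a2=2.724, a3=0.984, a4=2.508, a0=9.920; τ=−ln(0.6109)/9.920=0.050 → t=0.529; u2·a0=0.9670·9.920=9.593; a1+…+a3=7.412 < 9.593 ≤ a1+…+a4=9.920 → R4 fires; R=5 X=7 Y=1
Draw 9: a1=2.315, a2=1.589, a3=1.148, a4=1.463, a0=6.515; τ=−ln(0.4364)/6.515=0.127 → t=0.656; u2·a0=0.4274·6.515=2.785; a1=2.315 < 2.785 ≤ a1+a2=3.904 → R2 fires; R=5 X=6 Y=1
Draw 10: a1=2.315, a2=1.362, a3=0.984, a4=1.254, a0=5.915; τ=−ln(0.7662)/5.915=0.045 → t=0.701; u2·a0=0.2977·5.915=1.761 ≤ a1=2.315 → R1 fires; R=4 X=6 Y=2
Draw 11: a1=3.704, a2=2.724, a3=0.984, a4=2.508, a0=9.920; τ=−ln(0.3574)/9.920=0.104 → t=0.805; u2·a0=0.4936·9.920=4.897; a1=3.704 < 4.897 ≤ a1+a2=6.428 → R2 fires; R=4 X=5 Y=2
Draw 12: a1=3.704, a2=2.270, a3=0.820, a4=2.090, a0=8.884; τ=−ln(0.7797)/8.884=0.028 → t=0.833; u2·a0=0.6280·8.884=5.579; a1=3.704 < 5.579 ≤ a1+a2=5.974 → R2 fires; R=4 X=4 Y=2
Draw 13: a1=3.704, a2=1.816, a3=0.656, a4=1.672, a0=7.848; τ=−ln(0.6510)/7.848=0.055 → t=0.888; u2·a0=0.1094·7.848=0.859 ≤ a1=3.704 → R1 fires; R=3 X=4 Y=3
Draw 14: a1=4.167, a2=2.724, a3=0.656, a4=2.508, a0=10.055; τ=−ln(0.5721)/10.055=0.056 → t=0.943; u2·a0=0.8901·10.055=8.950; a1+…+a3=7.547 < 8.950 ≤ a1+…+a4=10.055 → R4 fires; R=4 X=5 Y=2
Draw 15: a1=3.704, a2=2.270, a3=0.820, a4=2.090, a0=8.884; τ=−ln(0.2281)/8.884=0.166 → t=1.109 > T=1.04: stop.
X first becomes ≥ 5 when it reaches 5 at the event at t=0.455.

Threshold first reached at t = 0.455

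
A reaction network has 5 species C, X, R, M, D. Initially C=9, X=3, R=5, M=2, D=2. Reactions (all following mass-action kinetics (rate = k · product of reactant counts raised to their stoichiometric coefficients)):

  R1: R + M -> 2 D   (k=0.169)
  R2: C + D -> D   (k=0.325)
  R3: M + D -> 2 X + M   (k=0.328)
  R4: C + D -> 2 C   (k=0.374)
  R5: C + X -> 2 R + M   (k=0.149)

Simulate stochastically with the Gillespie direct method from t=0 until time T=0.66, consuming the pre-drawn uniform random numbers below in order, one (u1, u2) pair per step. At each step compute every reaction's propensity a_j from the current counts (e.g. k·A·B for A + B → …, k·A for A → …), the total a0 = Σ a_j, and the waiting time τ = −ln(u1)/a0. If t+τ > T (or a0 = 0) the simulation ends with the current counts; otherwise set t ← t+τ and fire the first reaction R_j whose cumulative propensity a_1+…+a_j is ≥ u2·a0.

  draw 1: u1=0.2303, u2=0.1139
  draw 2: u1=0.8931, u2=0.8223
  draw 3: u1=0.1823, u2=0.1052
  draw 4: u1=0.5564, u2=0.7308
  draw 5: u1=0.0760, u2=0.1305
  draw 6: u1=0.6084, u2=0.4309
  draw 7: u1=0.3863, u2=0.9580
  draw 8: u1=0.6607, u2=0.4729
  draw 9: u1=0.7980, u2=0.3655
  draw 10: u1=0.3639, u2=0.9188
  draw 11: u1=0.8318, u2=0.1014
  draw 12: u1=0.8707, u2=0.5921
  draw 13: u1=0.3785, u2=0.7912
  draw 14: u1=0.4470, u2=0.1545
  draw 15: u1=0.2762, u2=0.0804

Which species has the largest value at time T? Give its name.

Dominant species at T: R

t=0.000: C=9 X=3 R=5 M=2 D=2
Draw 1: a1=1.690, a2=5.850, a3=1.312, a4=6.732, a5=4.023, a0=19.607; τ=−ln(0.2303)/19.607=0.075 → t=0.075; u2·a0=0.1139·19.607=2.233; a1=1.690 < 2.233 ≤ a1+a2=7.540 → R2 fires; C=8 X=3 R=5 M=2 D=2
Draw 2: a1=1.690, a2=5.200, a3=1.312, a4=5.984, a5=3.576, a0=17.762; τ=−ln(0.8931)/17.762=0.006 → t=0.081; u2·a0=0.8223·17.762=14.606; a1+…+a4=14.186 < 14.606 ≤ a1+…+a5=17.762 → R5 fires; C=7 X=2 R=7 M=3 D=2
Draw 3: a1=3.549, a2=4.550, a3=1.968, a4=5.236, a5=2.086, a0=17.389; τ=−ln(0.1823)/17.389=0.098 → t=0.179; u2·a0=0.1052·17.389=1.829 ≤ a1=3.549 → R1 fires; C=7 X=2 R=6 M=2 D=4
Draw 4: a1=2.028, a2=9.100, a3=2.624, a4=10.472, a5=2.086, a0=26.310; τ=−ln(0.5564)/26.310=0.022 → t=0.201; u2·a0=0.7308·26.310=19.227; a1+…+a3=13.752 < 19.227 ≤ a1+…+a4=24.224 → R4 fires; C=8 X=2 R=6 M=2 D=3
Draw 5: a1=2.028, a2=7.800, a3=1.968, a4=8.976, a5=2.384, a0=23.156; τ=−ln(0.0760)/23.156=0.111 → t=0.313; u2·a0=0.1305·23.156=3.022; a1=2.028 < 3.022 ≤ a1+a2=9.828 → R2 fires; C=7 X=2 R=6 M=2 D=3
Draw 6: a1=2.028, a2=6.825, a3=1.968, a4=7.854, a5=2.086, a0=20.761; τ=−ln(0.6084)/20.761=0.024 → t=0.337; u2·a0=0.4309·20.761=8.946; a1+a2=8.853 < 8.946 ≤ a1+…+a3=10.821 → R3 fires; C=7 X=4 R=6 M=2 D=2
Draw 7: a1=2.028, a2=4.550, a3=1.312, a4=5.236, a5=4.172, a0=17.298; τ=−ln(0.3863)/17.298=0.055 → t=0.392; u2·a0=0.9580·17.298=16.571; a1+…+a4=13.126 < 16.571 ≤ a1+…+a5=17.298 → R5 fires; C=6 X=3 R=8 M=3 D=2
Draw 8: a1=4.056, a2=3.900, a3=1.968, a4=4.488, a5=2.682, a0=17.094; τ=−ln(0.6607)/17.094=0.024 → t=0.416; u2·a0=0.4729·17.094=8.084; a1+a2=7.956 < 8.084 ≤ a1+…+a3=9.924 → R3 fires; C=6 X=5 R=8 M=3 D=1
Draw 9: a1=4.056, a2=1.950, a3=0.984, a4=2.244, a5=4.470, a0=13.704; τ=−ln(0.7980)/13.704=0.016 → t=0.432; u2·a0=0.3655·13.704=5.009; a1=4.056 < 5.009 ≤ a1+a2=6.006 → R2 fires; C=5 X=5 R=8 M=3 D=1
Draw 10: a1=4.056, a2=1.625, a3=0.984, a4=1.870, a5=3.725, a0=12.260; τ=−ln(0.3639)/12.260=0.082 → t=0.515; u2·a0=0.9188·12.260=11.264; a1+…+a4=8.535 < 11.264 ≤ a1+…+a5=12.260 → R5 fires; C=4 X=4 R=10 M=4 D=1
Draw 11: a1=6.760, a2=1.300, a3=1.312, a4=1.496, a5=2.384, a0=13.252; τ=−ln(0.8318)/13.252=0.014 → t=0.529; u2·a0=0.1014·13.252=1.344 ≤ a1=6.760 → R1 fires; C=4 X=4 R=9 M=3 D=3
Draw 12: a1=4.563, a2=3.900, a3=2.952, a4=4.488, a5=2.384, a0=18.287; τ=−ln(0.8707)/18.287=0.008 → t=0.536; u2·a0=0.5921·18.287=10.828; a1+a2=8.463 < 10.828 ≤ a1+…+a3=11.415 → R3 fires; C=4 X=6 R=9 M=3 D=2
Draw 13: a1=4.563, a2=2.600, a3=1.968, a4=2.992, a5=3.576, a0=15.699; τ=−ln(0.3785)/15.699=0.062 → t=0.598; u2·a0=0.7912·15.699=12.421; a1+…+a4=12.123 < 12.421 ≤ a1+…+a5=15.699 → R5 fires; C=3 X=5 R=11 M=4 D=2
Draw 14: a1=7.436, a2=1.950, a3=2.624, a4=2.244, a5=2.235, a0=16.489; τ=−ln(0.4470)/16.489=0.049 → t=0.647; u2·a0=0.1545·16.489=2.548 ≤ a1=7.436 → R1 fires; C=3 X=5 R=10 M=3 D=4
Draw 15: a1=5.070, a2=3.900, a3=3.936, a4=4.488, a5=2.235, a0=19.629; τ=−ln(0.2762)/19.629=0.066 → t=0.713 > T=0.66: stop.
At T=0.66: C=3 X=5 R=10 M=3 D=4; the largest is R.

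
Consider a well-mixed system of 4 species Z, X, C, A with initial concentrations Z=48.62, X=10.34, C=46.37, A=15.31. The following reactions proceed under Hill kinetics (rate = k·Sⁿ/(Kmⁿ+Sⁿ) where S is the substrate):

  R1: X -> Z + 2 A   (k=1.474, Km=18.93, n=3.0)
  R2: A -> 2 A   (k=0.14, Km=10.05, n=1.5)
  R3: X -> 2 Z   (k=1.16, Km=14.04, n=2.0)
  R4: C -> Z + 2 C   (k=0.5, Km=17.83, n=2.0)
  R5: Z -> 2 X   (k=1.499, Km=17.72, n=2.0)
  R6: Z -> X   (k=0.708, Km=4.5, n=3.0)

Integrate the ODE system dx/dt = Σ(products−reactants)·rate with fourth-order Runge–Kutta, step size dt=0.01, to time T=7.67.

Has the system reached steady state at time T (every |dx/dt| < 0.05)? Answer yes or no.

Steady state at T: no

RK4 with dt=0.01: 767 steps to T=7.67. Trajectory (selected grid times):
t=0.00: Z=48.62 X=10.34 C=46.37 A=15.31
t=0.85: Z=48.28 X=12.57 C=46.74 A=15.85
t=1.70: Z=48.22 X=14.60 C=47.11 A=16.60
t=2.56: Z=48.41 X=16.48 C=47.49 A=17.59
t=3.41: Z=48.79 X=18.19 C=47.86 A=18.76
t=4.26: Z=49.34 X=19.78 C=48.23 A=20.11
t=5.11: Z=50.02 X=21.26 C=48.61 A=21.60
t=5.97: Z=50.84 X=22.69 C=48.99 A=23.24
t=6.82: Z=51.74 X=24.02 C=49.36 A=24.97
t=7.67: Z=52.72 X=25.30 C=49.74 A=26.79
Rates at T: R1=1.0389, R2=0.1138, R3=0.8869, R4=0.4431, R5=1.3469, R6=0.7076
dx/dt at T (Σ net stoichiometry × rate): Z=+1.2013, X=+1.4755, C=+0.4431, A=+2.1916
Largest |dx/dt| is |+2.1916| (A) ≥ 0.05 → not steady.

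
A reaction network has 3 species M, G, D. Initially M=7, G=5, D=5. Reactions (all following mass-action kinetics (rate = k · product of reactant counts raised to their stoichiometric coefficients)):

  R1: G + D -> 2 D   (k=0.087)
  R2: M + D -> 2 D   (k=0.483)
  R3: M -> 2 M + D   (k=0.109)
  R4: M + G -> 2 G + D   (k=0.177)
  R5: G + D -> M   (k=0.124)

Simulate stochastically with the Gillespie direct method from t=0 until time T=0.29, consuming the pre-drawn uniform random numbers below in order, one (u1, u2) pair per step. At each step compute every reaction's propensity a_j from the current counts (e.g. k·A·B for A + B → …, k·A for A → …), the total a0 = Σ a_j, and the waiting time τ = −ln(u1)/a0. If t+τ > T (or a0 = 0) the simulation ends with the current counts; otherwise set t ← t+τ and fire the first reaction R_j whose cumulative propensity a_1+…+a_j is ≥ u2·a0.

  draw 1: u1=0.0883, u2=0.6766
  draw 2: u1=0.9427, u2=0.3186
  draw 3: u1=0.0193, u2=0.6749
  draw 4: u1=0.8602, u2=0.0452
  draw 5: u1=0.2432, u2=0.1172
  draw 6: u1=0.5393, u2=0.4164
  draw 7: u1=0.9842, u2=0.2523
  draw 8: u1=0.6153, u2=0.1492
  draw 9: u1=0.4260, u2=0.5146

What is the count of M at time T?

t=0.000: M=7 G=5 D=5
Draw 1: a1=2.175, a2=16.905, a3=0.763, a4=6.195, a5=3.100, a0=29.138; τ=−ln(0.0883)/29.138=0.083 → t=0.083; u2·a0=0.6766·29.138=19.715; a1+a2=19.080 < 19.715 ≤ a1+…+a3=19.843 → R3 fires; M=8 G=5 D=6
Draw 2: a1=2.610, a2=23.184, a3=0.872, a4=7.080, a5=3.720, a0=37.466; τ=−ln(0.9427)/37.466=0.002 → t=0.085; u2·a0=0.3186·37.466=11.937; a1=2.610 < 11.937 ≤ a1+a2=25.794 → R2 fires; M=7 G=5 D=7
Draw 3: a1=3.045, a2=23.667, a3=0.763, a4=6.195, a5=4.340, a0=38.010; τ=−ln(0.0193)/38.010=0.104 → t=0.189; u2·a0=0.6749·38.010=25.653; a1=3.045 < 25.653 ≤ a1+a2=26.712 → R2 fires; M=6 G=5 D=8
Draw 4: a1=3.480, a2=23.184, a3=0.654, a4=5.310, a5=4.960, a0=37.588; τ=−ln(0.8602)/37.588=0.004 → t=0.193; u2·a0=0.0452·37.588=1.699 ≤ a1=3.480 → R1 fires; M=6 G=4 D=9
Draw 5: a1=3.132, a2=26.082, a3=0.654, a4=4.248, a5=4.464, a0=38.580; τ=−ln(0.2432)/38.580=0.037 → t=0.229; u2·a0=0.1172·38.580=4.522; a1=3.132 < 4.522 ≤ a1+a2=29.214 → R2 fires; M=5 G=4 D=10
Draw 6: a1=3.480, a2=24.150, a3=0.545, a4=3.540, a5=4.960, a0=36.675; τ=−ln(0.5393)/36.675=0.017 → t=0.246; u2·a0=0.4164·36.675=15.271; a1=3.480 < 15.271 ≤ a1+a2=27.630 → R2 fires; M=4 G=4 D=11
Draw 7: a1=3.828, a2=21.252, a3=0.436, a4=2.832, a5=5.456, a0=33.804; τ=−ln(0.9842)/33.804=0.000 → t=0.247; u2·a0=0.2523·33.804=8.529; a1=3.828 < 8.529 ≤ a1+a2=25.080 → R2 fires; M=3 G=4 D=12
Draw 8: a1=4.176, a2=17.388, a3=0.327, a4=2.124, a5=5.952, a0=29.967; τ=−ln(0.6153)/29.967=0.016 → t=0.263; u2·a0=0.1492·29.967=4.471; a1=4.176 < 4.471 ≤ a1+a2=21.564 → R2 fires; M=2 G=4 D=13
Draw 9: a1=4.524, a2=12.558, a3=0.218, a4=1.416, a5=6.448, a0=25.164; τ=−ln(0.4260)/25.164=0.034 → t=0.297 > T=0.29: stop.
Read off M at T=0.29: 2

M at T = 2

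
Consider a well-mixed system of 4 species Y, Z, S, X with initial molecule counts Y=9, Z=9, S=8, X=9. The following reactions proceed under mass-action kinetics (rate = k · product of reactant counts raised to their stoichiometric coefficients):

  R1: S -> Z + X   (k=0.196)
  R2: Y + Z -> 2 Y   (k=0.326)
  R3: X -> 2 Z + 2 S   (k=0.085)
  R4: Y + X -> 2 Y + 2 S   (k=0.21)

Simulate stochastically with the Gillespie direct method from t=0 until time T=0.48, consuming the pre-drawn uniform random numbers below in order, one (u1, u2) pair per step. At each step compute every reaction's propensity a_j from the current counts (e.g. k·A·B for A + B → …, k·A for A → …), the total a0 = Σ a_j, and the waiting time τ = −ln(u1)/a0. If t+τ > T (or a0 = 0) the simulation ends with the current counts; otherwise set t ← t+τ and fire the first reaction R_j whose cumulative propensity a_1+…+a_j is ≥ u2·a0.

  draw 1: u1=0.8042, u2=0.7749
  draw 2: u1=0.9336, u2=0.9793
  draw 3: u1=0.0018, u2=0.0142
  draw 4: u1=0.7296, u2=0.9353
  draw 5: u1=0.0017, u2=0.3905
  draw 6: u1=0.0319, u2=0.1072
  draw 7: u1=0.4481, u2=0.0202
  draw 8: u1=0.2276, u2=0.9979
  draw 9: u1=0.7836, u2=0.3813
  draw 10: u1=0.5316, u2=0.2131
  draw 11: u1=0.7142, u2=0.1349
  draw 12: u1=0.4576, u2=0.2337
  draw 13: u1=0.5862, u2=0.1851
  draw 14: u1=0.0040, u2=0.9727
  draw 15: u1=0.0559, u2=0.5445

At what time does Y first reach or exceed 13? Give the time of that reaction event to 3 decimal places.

Threshold first reached at t = 0.241

t=0.000: Y=9 Z=9 S=8 X=9
Draw 1: a1=1.568, a2=26.406, a3=0.765, a4=17.010, a0=45.749; τ=−ln(0.8042)/45.749=0.005 → t=0.005; u2·a0=0.7749·45.749=35.451; a1+…+a3=28.739 < 35.451 ≤ a1+…+a4=45.749 → R4 fires; Y=10 Z=9 S=10 X=8
Draw 2: a1=1.960, a2=29.340, a3=0.680, a4=16.800, a0=48.780; τ=−ln(0.9336)/48.780=0.001 → t=0.006; u2·a0=0.9793·48.780=47.770; a1+…+a3=31.980 < 47.770 ≤ a1+…+a4=48.780 → R4 fires; Y=11 Z=9 S=12 X=7
Draw 3: a1=2.352, a2=32.274, a3=0.595, a4=16.170, a0=51.391; τ=−ln(0.0018)/51.391=0.123 → t=0.129; u2·a0=0.0142·51.391=0.730 ≤ a1=2.352 → R1 fires; Y=11 Z=10 S=11 X=8
Draw 4: a1=2.156, a2=35.860, a3=0.680, a4=18.480, a0=57.176; τ=−ln(0.7296)/57.176=0.006 → t=0.135; u2·a0=0.9353·57.176=53.477; a1+…+a3=38.696 < 53.477 ≤ a1+…+a4=57.176 → R4 fires; Y=12 Z=10 S=13 X=7
Draw 5: a1=2.548, a2=39.120, a3=0.595, a4=17.640, a0=59.903; τ=−ln(0.0017)/59.903=0.106 → t=0.241; u2·a0=0.3905·59.903=23.392; a1=2.548 < 23.392 ≤ a1+a2=41.668 → R2 fires; Y=13 Z=9 S=13 X=7
Draw 6: a1=2.548, a2=38.142, a3=0.595, a4=19.110, a0=60.395; τ=−ln(0.0319)/60.395=0.057 → t=0.298; u2·a0=0.1072·60.395=6.474; a1=2.548 < 6.474 ≤ a1+a2=40.690 → R2 fires; Y=14 Z=8 S=13 X=7
Draw 7: a1=2.548, a2=36.512, a3=0.595, a4=20.580, a0=60.235; τ=−ln(0.4481)/60.235=0.013 → t=0.311; u2·a0=0.0202·60.235=1.217 ≤ a1=2.548 → R1 fires; Y=14 Z=9 S=12 X=8
Draw 8: a1=2.352, a2=41.076, a3=0.680, a4=23.520, a0=67.628; τ=−ln(0.2276)/67.628=0.022 → t=0.333; u2·a0=0.9979·67.628=67.486; a1+…+a3=44.108 < 67.486 ≤ a1+…+a4=67.628 → R4 fires; Y=15 Z=9 S=14 X=7
Draw 9: a1=2.744, a2=44.010, a3=0.595, a4=22.050, a0=69.399; τ=−ln(0.7836)/69.399=0.004 → t=0.337; u2·a0=0.3813·69.399=26.462; a1=2.744 < 26.462 ≤ a1+a2=46.754 → R2 fires; Y=16 Z=8 S=14 X=7
Draw 10: a1=2.744, a2=41.728, a3=0.595, a4=23.520, a0=68.587; τ=−ln(0.5316)/68.587=0.009 → t=0.346; u2·a0=0.2131·68.587=14.616; a1=2.744 < 14.616 ≤ a1+a2=44.472 → R2 fires; Y=17 Z=7 S=14 X=7
Draw 11: a1=2.744, a2=38.794, a3=0.595, a4=24.990, a0=67.123; τ=−ln(0.7142)/67.123=0.005 → t=0.351; u2·a0=0.1349·67.123=9.055; a1=2.744 < 9.055 ≤ a1+a2=41.538 → R2 fires; Y=18 Z=6 S=14 X=7
Draw 12: a1=2.744, a2=35.208, a3=0.595, a4=26.460, a0=65.007; τ=−ln(0.4576)/65.007=0.012 → t=0.363; u2·a0=0.2337·65.007=15.192; a1=2.744 < 15.192 ≤ a1+a2=37.952 → R2 fires; Y=19 Z=5 S=14 X=7
Draw 13: a1=2.744, a2=30.970, a3=0.595, a4=27.930, a0=62.239; τ=−ln(0.5862)/62.239=0.009 → t=0.372; u2·a0=0.1851·62.239=11.520; a1=2.744 < 11.520 ≤ a1+a2=33.714 → R2 fires; Y=20 Z=4 S=14 X=7
Draw 14: a1=2.744, a2=26.080, a3=0.595, a4=29.400, a0=58.819; τ=−ln(0.0040)/58.819=0.094 → t=0.466; u2·a0=0.9727·58.819=57.213; a1+…+a3=29.419 < 57.213 ≤ a1+…+a4=58.819 → R4 fires; Y=21 Z=4 S=16 X=6
Draw 15: a1=3.136, a2=27.384, a3=0.510, a4=26.460, a0=57.490; τ=−ln(0.0559)/57.490=0.050 → t=0.516 > T=0.48: stop.
Y first becomes ≥ 13 when it reaches 13 at the event at t=0.241.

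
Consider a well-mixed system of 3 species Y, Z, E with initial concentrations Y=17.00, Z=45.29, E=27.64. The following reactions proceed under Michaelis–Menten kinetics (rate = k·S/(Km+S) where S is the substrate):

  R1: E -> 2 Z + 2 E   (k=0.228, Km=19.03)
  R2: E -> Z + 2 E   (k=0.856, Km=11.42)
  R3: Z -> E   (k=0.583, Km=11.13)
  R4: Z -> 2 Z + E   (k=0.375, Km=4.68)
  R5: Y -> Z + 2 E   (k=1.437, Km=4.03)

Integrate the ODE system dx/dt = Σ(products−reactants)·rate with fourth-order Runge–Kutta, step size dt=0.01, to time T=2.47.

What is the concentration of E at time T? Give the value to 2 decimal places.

E at T = 37.20

RK4 with dt=0.01: 247 steps to T=2.47. Trajectory (selected grid times):
t=0.00: Y=17.00 Z=45.29 E=27.64
t=0.27: Y=16.69 Z=45.81 E=28.69
t=0.55: Y=16.36 Z=46.34 E=29.77
t=0.82: Y=16.05 Z=46.86 E=30.82
t=1.10: Y=15.73 Z=47.40 E=31.90
t=1.37: Y=15.42 Z=47.92 E=32.95
t=1.65: Y=15.11 Z=48.46 E=34.03
t=1.92: Y=14.80 Z=48.99 E=35.08
t=2.20: Y=14.48 Z=49.53 E=36.16
t=2.47: Y=14.18 Z=50.05 E=37.20
Read off E at T=2.47: 37.20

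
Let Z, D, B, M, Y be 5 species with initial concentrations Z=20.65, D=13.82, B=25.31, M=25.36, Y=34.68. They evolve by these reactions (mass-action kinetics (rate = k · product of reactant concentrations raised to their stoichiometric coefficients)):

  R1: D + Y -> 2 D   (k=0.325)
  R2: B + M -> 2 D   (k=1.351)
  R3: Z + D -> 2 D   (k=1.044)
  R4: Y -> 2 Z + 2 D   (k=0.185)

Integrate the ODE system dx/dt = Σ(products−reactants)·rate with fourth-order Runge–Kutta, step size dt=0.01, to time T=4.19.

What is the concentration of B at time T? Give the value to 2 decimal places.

RK4 with dt=0.01: 419 steps to T=4.19. Trajectory (selected grid times):
t=0.00: Z=20.65 D=13.82 B=25.31 M=25.36 Y=34.68
t=0.47: Z=0.00 D=117.78 B=1.46 M=1.51 Y=0.00
t=0.93: Z=0.00 D=119.20 B=0.75 M=0.80 Y=0.00
t=1.40: Z=0.00 D=119.71 B=0.49 M=0.54 Y=0.00
t=1.86: Z=0.00 D=119.96 B=0.37 M=0.42 Y=0.00
t=2.33: Z=0.00 D=120.12 B=0.29 M=0.34 Y=0.00
t=2.79: Z=0.00 D=120.22 B=0.24 M=0.29 Y=0.00
t=3.26: Z=0.00 D=120.30 B=0.20 M=0.25 Y=0.00
t=3.72: Z=0.00 D=120.35 B=0.17 M=0.22 Y=0.00
t=4.19: Z=0.00 D=120.40 B=0.15 M=0.20 Y=0.00
Read off B at T=4.19: 0.15

B at T = 0.15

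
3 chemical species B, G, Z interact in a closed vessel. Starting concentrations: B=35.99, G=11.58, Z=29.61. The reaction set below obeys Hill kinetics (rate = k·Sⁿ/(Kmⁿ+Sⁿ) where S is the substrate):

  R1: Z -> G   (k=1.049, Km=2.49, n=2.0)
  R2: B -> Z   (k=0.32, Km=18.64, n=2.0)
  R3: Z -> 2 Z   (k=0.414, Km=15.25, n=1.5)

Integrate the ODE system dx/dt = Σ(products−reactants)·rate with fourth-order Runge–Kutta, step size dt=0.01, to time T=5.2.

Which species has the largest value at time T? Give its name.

RK4 with dt=0.01: 520 steps to T=5.2. Trajectory (selected grid times):
t=0.00: B=35.99 G=11.58 Z=29.61
t=0.58: B=35.84 G=12.18 Z=29.33
t=1.16: B=35.70 G=12.79 Z=29.04
t=1.73: B=35.55 G=13.38 Z=28.76
t=2.31: B=35.41 G=13.99 Z=28.48
t=2.89: B=35.26 G=14.59 Z=28.19
t=3.47: B=35.12 G=15.19 Z=27.90
t=4.04: B=34.98 G=15.79 Z=27.62
t=4.62: B=34.83 G=16.39 Z=27.33
t=5.20: B=34.69 G=16.99 Z=27.04
At T=5.2: B=34.69 G=16.99 Z=27.04; the largest is B.

Dominant species at T: B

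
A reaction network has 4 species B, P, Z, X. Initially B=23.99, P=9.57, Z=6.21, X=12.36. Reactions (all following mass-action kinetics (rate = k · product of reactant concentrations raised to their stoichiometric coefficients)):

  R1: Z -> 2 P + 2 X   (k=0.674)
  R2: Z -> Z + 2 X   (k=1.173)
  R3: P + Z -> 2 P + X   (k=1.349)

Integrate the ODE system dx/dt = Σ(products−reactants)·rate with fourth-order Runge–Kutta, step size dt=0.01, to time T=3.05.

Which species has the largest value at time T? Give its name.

Dominant species at T: B

RK4 with dt=0.01: 305 steps to T=3.05. Trajectory (selected grid times):
t=0.00: B=23.99 P=9.57 Z=6.21 X=12.36
t=0.34: B=23.99 P=16.01 Z=0.01 X=19.63
t=0.68: B=23.99 P=16.02 Z=0.00 X=19.64
t=1.02: B=23.99 P=16.02 Z=0.00 X=19.64
t=1.36: B=23.99 P=16.02 Z=0.00 X=19.64
t=1.69: B=23.99 P=16.02 Z=0.00 X=19.64
t=2.03: B=23.99 P=16.02 Z=0.00 X=19.64
t=2.37: B=23.99 P=16.02 Z=0.00 X=19.64
t=2.71: B=23.99 P=16.02 Z=0.00 X=19.64
t=3.05: B=23.99 P=16.02 Z=0.00 X=19.64
At T=3.05: B=23.99 P=16.02 Z=0.00 X=19.64; the largest is B.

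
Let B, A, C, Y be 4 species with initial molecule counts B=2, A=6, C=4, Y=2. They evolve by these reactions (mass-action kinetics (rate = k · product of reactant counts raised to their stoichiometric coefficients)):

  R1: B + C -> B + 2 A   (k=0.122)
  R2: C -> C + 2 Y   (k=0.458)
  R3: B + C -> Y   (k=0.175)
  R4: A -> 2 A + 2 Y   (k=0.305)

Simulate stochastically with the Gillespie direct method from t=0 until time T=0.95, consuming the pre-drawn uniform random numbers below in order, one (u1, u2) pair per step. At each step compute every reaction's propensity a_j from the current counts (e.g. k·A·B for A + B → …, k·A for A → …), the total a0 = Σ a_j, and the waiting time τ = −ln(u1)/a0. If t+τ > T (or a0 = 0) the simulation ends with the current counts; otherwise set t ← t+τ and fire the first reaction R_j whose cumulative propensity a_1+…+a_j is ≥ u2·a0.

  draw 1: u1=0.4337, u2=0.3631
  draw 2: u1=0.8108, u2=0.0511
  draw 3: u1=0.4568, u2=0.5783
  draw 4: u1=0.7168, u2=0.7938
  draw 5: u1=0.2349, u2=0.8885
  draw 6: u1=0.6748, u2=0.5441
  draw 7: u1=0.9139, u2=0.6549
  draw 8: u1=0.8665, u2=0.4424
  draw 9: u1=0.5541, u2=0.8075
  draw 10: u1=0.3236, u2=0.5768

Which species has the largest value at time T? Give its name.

Dominant species at T: Y

t=0.000: B=2 A=6 C=4 Y=2
Draw 1: a1=0.976, a2=1.832, a3=1.400, a4=1.830, a0=6.038; τ=−ln(0.4337)/6.038=0.138 → t=0.138; u2·a0=0.3631·6.038=2.192; a1=0.976 < 2.192 ≤ a1+a2=2.808 → R2 fires; B=2 A=6 C=4 Y=4
Draw 2: a1=0.976, a2=1.832, a3=1.400, a4=1.830, a0=6.038; τ=−ln(0.8108)/6.038=0.035 → t=0.173; u2·a0=0.0511·6.038=0.309 ≤ a1=0.976 → R1 fires; B=2 A=8 C=3 Y=4
Draw 3: a1=0.732, a2=1.374, a3=1.050, a4=2.440, a0=5.596; τ=−ln(0.4568)/5.596=0.140 → t=0.313; u2·a0=0.5783·5.596=3.236; a1+…+a3=3.156 < 3.236 ≤ a1+…+a4=5.596 → R4 fires; B=2 A=9 C=3 Y=6
Draw 4: a1=0.732, a2=1.374, a3=1.050, a4=2.745, a0=5.901; τ=−ln(0.7168)/5.901=0.056 → t=0.370; u2·a0=0.7938·5.901=4.684; a1+…+a3=3.156 < 4.684 ≤ a1+…+a4=5.901 → R4 fires; B=2 A=10 C=3 Y=8
Draw 5: a1=0.732, a2=1.374, a3=1.050, a4=3.050, a0=6.206; τ=−ln(0.2349)/6.206=0.233 → t=0.603; u2·a0=0.8885·6.206=5.514; a1+…+a3=3.156 < 5.514 ≤ a1+…+a4=6.206 → R4 fires; B=2 A=11 C=3 Y=10
Draw 6: a1=0.732, a2=1.374, a3=1.050, a4=3.355, a0=6.511; τ=−ln(0.6748)/6.511=0.060 → t=0.663; u2·a0=0.5441·6.511=3.543; a1+…+a3=3.156 < 3.543 ≤ a1+…+a4=6.511 → R4 fires; B=2 A=12 C=3 Y=12
Draw 7: a1=0.732, a2=1.374, a3=1.050, a4=3.660, a0=6.816; τ=−ln(0.9139)/6.816=0.013 → t=0.677; u2·a0=0.6549·6.816=4.464; a1+…+a3=3.156 < 4.464 ≤ a1+…+a4=6.816 → R4 fires; B=2 A=13 C=3 Y=14
Draw 8: a1=0.732, a2=1.374, a3=1.050, a4=3.965, a0=7.121; τ=−ln(0.8665)/7.121=0.020 → t=0.697; u2·a0=0.4424·7.121=3.150; a1+a2=2.106 < 3.150 ≤ a1+…+a3=3.156 → R3 fires; B=1 A=13 C=2 Y=15
Draw 9: a1=0.244, a2=0.916, a3=0.350, a4=3.965, a0=5.475; τ=−ln(0.5541)/5.475=0.108 → t=0.805; u2·a0=0.8075·5.475=4.421; a1+…+a3=1.510 < 4.421 ≤ a1+…+a4=5.475 → R4 fires; B=1 A=14 C=2 Y=17
Draw 10: a1=0.244, a2=0.916, a3=0.350, a4=4.270, a0=5.780; τ=−ln(0.3236)/5.780=0.195 → t=1.000 > T=0.95: stop.
At T=0.95: B=1 A=14 C=2 Y=17; the largest is Y.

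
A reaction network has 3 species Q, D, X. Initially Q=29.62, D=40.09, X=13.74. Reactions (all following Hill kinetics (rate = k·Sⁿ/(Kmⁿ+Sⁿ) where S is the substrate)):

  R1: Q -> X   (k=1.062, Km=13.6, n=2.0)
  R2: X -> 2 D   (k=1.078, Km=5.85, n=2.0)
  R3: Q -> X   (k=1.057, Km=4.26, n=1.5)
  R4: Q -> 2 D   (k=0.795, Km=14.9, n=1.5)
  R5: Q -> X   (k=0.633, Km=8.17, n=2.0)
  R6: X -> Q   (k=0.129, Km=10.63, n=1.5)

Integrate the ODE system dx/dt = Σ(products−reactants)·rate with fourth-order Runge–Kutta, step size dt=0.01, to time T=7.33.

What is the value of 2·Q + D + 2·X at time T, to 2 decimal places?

Value at T = 126.81

Check how each reaction changes W = 2·Q + D + 2·X (weight of products minus weight of reactants):
R1: Q -> X: (2·1) − (2·1) = 2 − 2 = 0
R2: X -> 2 D: (1·2) − (2·1) = 2 − 2 = 0
R3: Q -> X: (2·1) − (2·1) = 2 − 2 = 0
R4: Q -> 2 D: (1·2) − (2·1) = 2 − 2 = 0
R5: Q -> X: (2·1) − (2·1) = 2 − 2 = 0
R6: X -> Q: (2·1) − (2·1) = 2 − 2 = 0
Every reaction leaves W unchanged, so W is conserved and no simulation is needed: W(T) = W(0) = 2·29.62 + 40.09 + 2·13.74 = 126.81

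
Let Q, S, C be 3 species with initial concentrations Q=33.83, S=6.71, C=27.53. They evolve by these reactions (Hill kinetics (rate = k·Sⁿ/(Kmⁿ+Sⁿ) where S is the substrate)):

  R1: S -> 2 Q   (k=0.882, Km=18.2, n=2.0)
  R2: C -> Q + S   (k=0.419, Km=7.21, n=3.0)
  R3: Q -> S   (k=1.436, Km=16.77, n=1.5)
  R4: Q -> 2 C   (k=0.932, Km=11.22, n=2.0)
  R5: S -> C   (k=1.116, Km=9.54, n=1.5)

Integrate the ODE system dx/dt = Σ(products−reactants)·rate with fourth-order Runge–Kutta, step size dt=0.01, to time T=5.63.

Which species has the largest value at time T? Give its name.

RK4 with dt=0.01: 563 steps to T=5.63. Trajectory (selected grid times):
t=0.00: Q=33.83 S=6.71 C=27.53
t=0.63: Q=33.04 S=7.29 C=28.60
t=1.25: Q=32.29 S=7.83 C=29.66
t=1.88: Q=31.55 S=8.35 C=30.75
t=2.50: Q=30.86 S=8.83 C=31.84
t=3.13: Q=30.18 S=9.28 C=32.95
t=3.75: Q=29.54 S=9.70 C=34.05
t=4.38: Q=28.91 S=10.11 C=35.17
t=5.00: Q=28.32 S=10.48 C=36.28
t=5.63: Q=27.74 S=10.84 C=37.42
At T=5.63: Q=27.74 S=10.84 C=37.42; the largest is C.

Dominant species at T: C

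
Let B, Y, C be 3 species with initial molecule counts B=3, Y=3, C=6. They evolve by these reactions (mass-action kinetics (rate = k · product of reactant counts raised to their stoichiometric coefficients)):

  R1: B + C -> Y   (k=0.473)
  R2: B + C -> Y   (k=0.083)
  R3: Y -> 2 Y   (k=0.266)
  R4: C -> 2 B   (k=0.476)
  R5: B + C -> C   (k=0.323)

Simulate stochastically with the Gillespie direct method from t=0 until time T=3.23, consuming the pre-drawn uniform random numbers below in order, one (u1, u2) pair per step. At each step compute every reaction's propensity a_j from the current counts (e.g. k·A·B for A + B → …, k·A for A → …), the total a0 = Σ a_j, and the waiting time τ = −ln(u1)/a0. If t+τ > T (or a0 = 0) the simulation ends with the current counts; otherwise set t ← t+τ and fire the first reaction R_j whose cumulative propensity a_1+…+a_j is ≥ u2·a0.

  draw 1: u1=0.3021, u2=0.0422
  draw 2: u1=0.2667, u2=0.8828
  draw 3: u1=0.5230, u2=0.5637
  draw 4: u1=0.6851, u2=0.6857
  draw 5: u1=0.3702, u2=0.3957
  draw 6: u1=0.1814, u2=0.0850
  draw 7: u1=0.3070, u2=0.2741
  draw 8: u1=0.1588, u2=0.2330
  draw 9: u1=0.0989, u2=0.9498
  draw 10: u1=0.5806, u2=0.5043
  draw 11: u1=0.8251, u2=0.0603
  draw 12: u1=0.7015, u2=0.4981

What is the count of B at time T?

B at T = 2

t=0.000: B=3 Y=3 C=6
Draw 1: a1=8.514, a2=1.494, a3=0.798, a4=2.856, a5=5.814, a0=19.476; τ=−ln(0.3021)/19.476=0.061 → t=0.061; u2·a0=0.0422·19.476=0.822 ≤ a1=8.514 → R1 fires; B=2 Y=4 C=5
Draw 2: a1=4.730, a2=0.830, a3=1.064, a4=2.380, a5=3.230, a0=12.234; τ=−ln(0.2667)/12.234=0.108 → t=0.169; u2·a0=0.8828·12.234=10.800; a1+…+a4=9.004 < 10.800 ≤ a1+…+a5=12.234 → R5 fires; B=1 Y=4 C=5
Draw 3: a1=2.365, a2=0.415, a3=1.064, a4=2.380, a5=1.615, a0=7.839; τ=−ln(0.5230)/7.839=0.083 → t=0.252; u2·a0=0.5637·7.839=4.419; a1+…+a3=3.844 < 4.419 ≤ a1+…+a4=6.224 → R4 fires; B=3 Y=4 C=4
Draw 4: a1=5.676, a2=0.996, a3=1.064, a4=1.904, a5=3.876, a0=13.516; τ=−ln(0.6851)/13.516=0.028 → t=0.280; u2·a0=0.6857·13.516=9.268; a1+…+a3=7.736 < 9.268 ≤ a1+…+a4=9.640 → R4 fires; B=5 Y=4 C=3
Draw 5: a1=7.095, a2=1.245, a3=1.064, a4=1.428, a5=4.845, a0=15.677; τ=−ln(0.3702)/15.677=0.063 → t=0.344; u2·a0=0.3957·15.677=6.203 ≤ a1=7.095 → R1 fires; B=4 Y=5 C=2
Draw 6: a1=3.784, a2=0.664, a3=1.330, a4=0.952, a5=2.584, a0=9.314; τ=−ln(0.1814)/9.314=0.183 → t=0.527; u2·a0=0.0850·9.314=0.792 ≤ a1=3.784 → R1 fires; B=3 Y=6 C=1
Draw 7: a1=1.419, a2=0.249, a3=1.596, a4=0.476, a5=0.969, a0=4.709; τ=−ln(0.3070)/4.709=0.251 → t=0.778; u2·a0=0.2741·4.709=1.291 ≤ a1=1.419 → R1 fires; B=2 Y=7 C=0
Draw 8: a1=0.000, a2=0.000, a3=1.862, a4=0.000, a5=0.000, a0=1.862; τ=−ln(0.1588)/1.862=0.988 → t=1.766; u2·a0=0.2330·1.862=0.434; a1+a2=0.000 < 0.434 ≤ a1+…+a3=1.862 → R3 fires; B=2 Y=8 C=0
Draw 9: a1=0.000, a2=0.000, a3=2.128, a4=0.000, a5=0.000, a0=2.128; τ=−ln(0.0989)/2.128=1.087 → t=2.853; u2·a0=0.9498·2.128=2.021; a1+a2=0.000 < 2.021 ≤ a1+…+a3=2.128 → R3 fires; B=2 Y=9 C=0
Draw 10: a1=0.000, a2=0.000, a3=2.394, a4=0.000, a5=0.000, a0=2.394; τ=−ln(0.5806)/2.394=0.227 → t=3.080; u2·a0=0.5043·2.394=1.207; a1+a2=0.000 < 1.207 ≤ a1+…+a3=2.394 → R3 fires; B=2 Y=10 C=0
Draw 11: a1=0.000, a2=0.000, a3=2.660, a4=0.000, a5=0.000, a0=2.660; τ=−ln(0.8251)/2.660=0.072 → t=3.152; u2·a0=0.0603·2.660=0.160; a1+a2=0.000 < 0.160 ≤ a1+…+a3=2.660 → R3 fires; B=2 Y=11 C=0
Draw 12: a1=0.000, a2=0.000, a3=2.926, a4=0.000, a5=0.000, a0=2.926; τ=−ln(0.7015)/2.926=0.121 → t=3.274 > T=3.23: stop.
Read off B at T=3.23: 2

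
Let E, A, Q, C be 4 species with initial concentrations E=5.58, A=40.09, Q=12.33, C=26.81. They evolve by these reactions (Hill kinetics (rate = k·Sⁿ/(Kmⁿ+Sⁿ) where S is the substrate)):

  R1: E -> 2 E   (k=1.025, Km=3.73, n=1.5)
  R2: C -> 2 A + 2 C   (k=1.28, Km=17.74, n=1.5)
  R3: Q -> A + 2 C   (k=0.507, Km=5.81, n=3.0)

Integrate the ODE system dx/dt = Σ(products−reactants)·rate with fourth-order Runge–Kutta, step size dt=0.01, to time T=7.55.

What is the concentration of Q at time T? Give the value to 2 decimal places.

RK4 with dt=0.01: 755 steps to T=7.55. Trajectory (selected grid times):
t=0.00: E=5.58 A=40.09 Q=12.33 C=26.81
t=0.84: E=6.15 A=41.89 Q=11.95 C=28.29
t=1.68: E=6.75 A=43.73 Q=11.57 C=29.77
t=2.52: E=7.37 A=45.59 Q=11.19 C=31.27
t=3.36: E=8.01 A=47.49 Q=10.82 C=32.77
t=4.19: E=8.67 A=49.38 Q=10.46 C=34.26
t=5.03: E=9.35 A=51.32 Q=10.10 C=35.78
t=5.87: E=10.04 A=53.28 Q=9.74 C=37.29
t=6.71: E=10.75 A=55.26 Q=9.39 C=38.80
t=7.55: E=11.47 A=57.26 Q=9.05 C=40.31
Read off Q at T=7.55: 9.05

Q at T = 9.05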